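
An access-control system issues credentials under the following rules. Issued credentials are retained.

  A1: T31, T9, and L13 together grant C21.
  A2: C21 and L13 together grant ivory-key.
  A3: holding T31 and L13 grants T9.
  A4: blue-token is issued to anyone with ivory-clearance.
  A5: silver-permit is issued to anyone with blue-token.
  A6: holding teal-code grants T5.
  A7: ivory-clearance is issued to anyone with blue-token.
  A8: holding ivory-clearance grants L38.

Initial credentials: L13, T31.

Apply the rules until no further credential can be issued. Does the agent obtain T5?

No

T5 would need teal-code (A6), but teal-code is never granted.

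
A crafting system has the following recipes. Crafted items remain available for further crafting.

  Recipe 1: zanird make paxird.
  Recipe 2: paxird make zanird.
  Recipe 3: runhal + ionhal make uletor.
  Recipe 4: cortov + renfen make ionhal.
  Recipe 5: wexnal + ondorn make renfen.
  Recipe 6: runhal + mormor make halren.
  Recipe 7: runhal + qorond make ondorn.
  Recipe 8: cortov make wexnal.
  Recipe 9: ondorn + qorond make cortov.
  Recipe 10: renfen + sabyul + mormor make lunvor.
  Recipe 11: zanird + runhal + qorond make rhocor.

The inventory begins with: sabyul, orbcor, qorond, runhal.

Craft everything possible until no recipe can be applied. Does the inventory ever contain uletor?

runhal + qorond → ondorn (Recipe 7).
Using Recipe 9, ondorn and qorond make cortov.
Using Recipe 8, cortov makes wexnal.
wexnal + ondorn → renfen (Recipe 5).
Using Recipe 4, cortov and renfen make ionhal.
runhal + ionhal → uletor (Recipe 3).

Yes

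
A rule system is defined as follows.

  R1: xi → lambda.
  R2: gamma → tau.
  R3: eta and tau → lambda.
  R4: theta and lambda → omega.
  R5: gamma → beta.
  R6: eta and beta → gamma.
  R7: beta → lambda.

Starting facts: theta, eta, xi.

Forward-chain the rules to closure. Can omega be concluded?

xi holds, so lambda follows (R1).
From theta and lambda, R4 gives omega.

Yes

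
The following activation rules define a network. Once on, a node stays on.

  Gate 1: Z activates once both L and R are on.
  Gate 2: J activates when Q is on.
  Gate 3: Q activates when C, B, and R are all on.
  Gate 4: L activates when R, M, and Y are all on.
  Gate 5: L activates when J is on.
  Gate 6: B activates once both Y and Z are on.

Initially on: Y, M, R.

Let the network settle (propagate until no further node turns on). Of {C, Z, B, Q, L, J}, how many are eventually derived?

3

R, M, and Y are on, so L activates (Gate 4).
L and R are on, so Z activates (Gate 1).
Gate 6: Y and Z on → B on.
No rule produces C, and it is not given.
Z: reached.
B: reached.
Q would need C, B, and R (Gate 3), but C never turns on.
L: reached.
J would need Q (Gate 2), but Q never turns on.
Reached: Z, B, and L — 3 of the 6.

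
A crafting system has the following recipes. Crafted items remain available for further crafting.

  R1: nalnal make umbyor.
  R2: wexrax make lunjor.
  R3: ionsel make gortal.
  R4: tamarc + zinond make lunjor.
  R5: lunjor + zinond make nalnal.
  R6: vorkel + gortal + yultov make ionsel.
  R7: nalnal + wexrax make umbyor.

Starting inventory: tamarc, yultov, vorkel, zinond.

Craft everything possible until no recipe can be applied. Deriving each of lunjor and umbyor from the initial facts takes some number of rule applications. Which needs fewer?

lunjor: Using R4, tamarc and zinond make lunjor. [1 rule application]
umbyor: tamarc + zinond → lunjor (R4). lunjor + zinond → nalnal (R5). nalnal → umbyor (R1). [3 rule applications]
lunjor needs fewer.

lunjor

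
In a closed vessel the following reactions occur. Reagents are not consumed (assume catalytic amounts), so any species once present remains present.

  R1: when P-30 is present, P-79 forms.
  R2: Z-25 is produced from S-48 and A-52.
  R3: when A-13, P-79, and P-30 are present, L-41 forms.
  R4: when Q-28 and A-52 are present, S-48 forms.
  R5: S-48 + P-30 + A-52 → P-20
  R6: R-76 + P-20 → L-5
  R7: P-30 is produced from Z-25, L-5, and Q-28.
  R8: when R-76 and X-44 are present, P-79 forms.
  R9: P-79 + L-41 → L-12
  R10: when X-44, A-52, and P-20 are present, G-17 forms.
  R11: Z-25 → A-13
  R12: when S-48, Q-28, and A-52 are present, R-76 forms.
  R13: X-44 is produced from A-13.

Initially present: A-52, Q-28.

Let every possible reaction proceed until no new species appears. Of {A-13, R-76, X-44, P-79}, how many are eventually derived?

4

Q-28 and A-52 present → S-48 forms (R4).
S-48, Q-28, and A-52 present → R-76 forms (R12).
S-48 and A-52 present → Z-25 forms (R2).
Z-25 present → A-13 forms (R11).
A-13 present → X-44 forms (R13).
R-76 and X-44 present → P-79 forms (R8).
A-13: reached.
R-76: reached.
X-44: reached.
P-79: reached.
All 4 are reached.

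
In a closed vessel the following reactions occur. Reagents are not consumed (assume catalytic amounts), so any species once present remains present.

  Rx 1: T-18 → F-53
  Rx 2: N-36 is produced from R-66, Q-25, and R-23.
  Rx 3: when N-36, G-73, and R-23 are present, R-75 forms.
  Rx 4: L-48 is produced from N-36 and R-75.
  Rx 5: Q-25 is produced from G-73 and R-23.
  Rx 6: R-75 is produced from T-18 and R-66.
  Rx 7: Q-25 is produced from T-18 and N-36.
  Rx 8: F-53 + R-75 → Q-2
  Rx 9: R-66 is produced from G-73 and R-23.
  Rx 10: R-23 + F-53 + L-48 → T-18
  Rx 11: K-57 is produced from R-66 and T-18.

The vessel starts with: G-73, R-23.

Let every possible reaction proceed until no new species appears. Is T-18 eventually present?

T-18 would need R-23, F-53, and L-48 (Rx 10), but F-53 never forms.

No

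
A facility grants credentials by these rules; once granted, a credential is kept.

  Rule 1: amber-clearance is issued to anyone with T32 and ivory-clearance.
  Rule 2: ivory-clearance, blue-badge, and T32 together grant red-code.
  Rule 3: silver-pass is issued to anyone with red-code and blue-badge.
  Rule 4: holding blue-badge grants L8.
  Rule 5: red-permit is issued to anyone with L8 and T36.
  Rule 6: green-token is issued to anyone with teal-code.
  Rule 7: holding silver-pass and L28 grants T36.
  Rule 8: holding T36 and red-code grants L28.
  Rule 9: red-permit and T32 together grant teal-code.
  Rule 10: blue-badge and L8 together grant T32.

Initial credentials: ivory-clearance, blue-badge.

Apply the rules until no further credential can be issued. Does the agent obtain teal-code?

teal-code would need red-permit and T32 (Rule 9), but red-permit is never granted.

No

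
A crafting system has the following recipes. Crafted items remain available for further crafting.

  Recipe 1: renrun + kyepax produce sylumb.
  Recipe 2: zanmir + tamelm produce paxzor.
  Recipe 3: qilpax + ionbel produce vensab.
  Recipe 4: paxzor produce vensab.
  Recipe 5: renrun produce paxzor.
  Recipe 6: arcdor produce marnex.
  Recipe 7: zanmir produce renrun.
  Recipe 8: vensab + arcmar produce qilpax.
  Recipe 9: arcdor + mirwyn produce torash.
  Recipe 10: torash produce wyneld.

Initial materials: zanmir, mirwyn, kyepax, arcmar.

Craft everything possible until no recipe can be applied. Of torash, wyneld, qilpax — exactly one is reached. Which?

Using Recipe 7, zanmir makes renrun.
Using Recipe 5, renrun makes paxzor.
paxzor → vensab (Recipe 4).
vensab + arcmar → qilpax (Recipe 8).
torash would need arcdor and mirwyn (Recipe 9), but arcdor is never obtained. wyneld would need torash (Recipe 10), but torash is never obtained.

qilpax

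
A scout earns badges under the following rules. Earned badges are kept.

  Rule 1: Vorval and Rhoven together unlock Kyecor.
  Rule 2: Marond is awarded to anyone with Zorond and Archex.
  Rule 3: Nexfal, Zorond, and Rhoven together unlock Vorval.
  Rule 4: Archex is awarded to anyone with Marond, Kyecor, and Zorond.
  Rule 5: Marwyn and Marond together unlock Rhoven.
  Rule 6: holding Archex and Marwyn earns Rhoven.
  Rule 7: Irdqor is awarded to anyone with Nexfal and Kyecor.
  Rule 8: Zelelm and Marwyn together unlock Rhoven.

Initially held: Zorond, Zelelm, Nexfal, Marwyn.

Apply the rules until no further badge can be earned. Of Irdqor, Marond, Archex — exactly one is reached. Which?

With Zelelm and Marwyn, Rhoven is earned (Rule 8).
With Nexfal, Zorond, and Rhoven, Vorval is earned (Rule 3).
With Vorval and Rhoven, Kyecor is earned (Rule 1).
With Nexfal and Kyecor, Irdqor is earned (Rule 7).
Archex would need Marond, Kyecor, and Zorond (Rule 4), but Marond is never earned. Marond would need Zorond and Archex (Rule 2), but Archex is never earned.

Irdqor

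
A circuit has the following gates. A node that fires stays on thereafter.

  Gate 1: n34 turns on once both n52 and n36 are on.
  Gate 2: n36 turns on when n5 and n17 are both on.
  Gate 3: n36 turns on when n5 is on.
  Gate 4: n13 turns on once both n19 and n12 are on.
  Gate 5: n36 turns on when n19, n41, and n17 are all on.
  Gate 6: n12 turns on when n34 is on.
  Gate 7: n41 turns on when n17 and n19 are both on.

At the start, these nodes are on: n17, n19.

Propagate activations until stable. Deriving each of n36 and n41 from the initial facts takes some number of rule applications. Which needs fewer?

n41: Gate 7: n17 and n19 on → n41 on. [1 rule application]
n36: Gate 7: n17 and n19 on → n41 on. n19, n41, and n17 are on, so n36 turns on (Gate 5). [2 rule applications]
n41 needs fewer.

n41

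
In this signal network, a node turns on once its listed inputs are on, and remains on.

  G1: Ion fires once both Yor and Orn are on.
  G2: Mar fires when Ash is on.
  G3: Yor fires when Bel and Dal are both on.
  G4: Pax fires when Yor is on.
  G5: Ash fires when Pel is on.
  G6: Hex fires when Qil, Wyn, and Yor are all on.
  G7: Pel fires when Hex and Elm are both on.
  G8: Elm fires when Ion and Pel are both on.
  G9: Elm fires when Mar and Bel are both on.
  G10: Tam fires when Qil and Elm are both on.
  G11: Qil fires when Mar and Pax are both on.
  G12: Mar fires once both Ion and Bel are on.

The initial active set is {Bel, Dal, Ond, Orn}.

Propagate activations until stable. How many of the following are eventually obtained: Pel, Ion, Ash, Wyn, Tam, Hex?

2

G3: Bel and Dal on → Yor on.
Yor is on, so Pax fires (G4).
G1: Yor and Orn on → Ion on.
G12: Ion and Bel on → Mar on.
G11: Mar and Pax on → Qil on.
Mar and Bel are on, so Elm fires (G9).
Qil and Elm are on, so Tam fires (G10).
Pel would need Hex and Elm (G7), but Hex never turns on.
Ion: reached.
Ash would need Pel (G5), but Pel never turns on.
No rule produces Wyn, and it is not given.
Tam: reached.
Hex would need Qil, Wyn, and Yor (G6), but Wyn never turns on.
Reached: Ion and Tam — 2 of the 6.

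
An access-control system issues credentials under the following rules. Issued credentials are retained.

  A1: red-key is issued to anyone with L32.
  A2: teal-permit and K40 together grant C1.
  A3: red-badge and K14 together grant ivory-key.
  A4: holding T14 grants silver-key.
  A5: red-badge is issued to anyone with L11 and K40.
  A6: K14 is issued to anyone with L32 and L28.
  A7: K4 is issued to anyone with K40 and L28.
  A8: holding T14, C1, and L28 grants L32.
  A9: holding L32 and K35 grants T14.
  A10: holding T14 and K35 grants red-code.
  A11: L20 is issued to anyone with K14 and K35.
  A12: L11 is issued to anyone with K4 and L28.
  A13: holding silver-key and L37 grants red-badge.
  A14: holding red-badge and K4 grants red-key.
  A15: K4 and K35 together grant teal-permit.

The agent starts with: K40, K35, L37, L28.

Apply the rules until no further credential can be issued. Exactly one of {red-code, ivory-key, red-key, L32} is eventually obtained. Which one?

Holding K40 and L28 grants K4 (A7).
Holding K4 and L28 grants L11 (A12).
Holding L11 and K40 grants red-badge (A5).
Holding red-badge and K4 grants red-key (A14).
ivory-key would need red-badge and K14 (A3), but K14 is never granted. red-code would need T14 and K35 (A10), but T14 is never granted. L32 would need T14, C1, and L28 (A8), but T14 is never granted.

red-key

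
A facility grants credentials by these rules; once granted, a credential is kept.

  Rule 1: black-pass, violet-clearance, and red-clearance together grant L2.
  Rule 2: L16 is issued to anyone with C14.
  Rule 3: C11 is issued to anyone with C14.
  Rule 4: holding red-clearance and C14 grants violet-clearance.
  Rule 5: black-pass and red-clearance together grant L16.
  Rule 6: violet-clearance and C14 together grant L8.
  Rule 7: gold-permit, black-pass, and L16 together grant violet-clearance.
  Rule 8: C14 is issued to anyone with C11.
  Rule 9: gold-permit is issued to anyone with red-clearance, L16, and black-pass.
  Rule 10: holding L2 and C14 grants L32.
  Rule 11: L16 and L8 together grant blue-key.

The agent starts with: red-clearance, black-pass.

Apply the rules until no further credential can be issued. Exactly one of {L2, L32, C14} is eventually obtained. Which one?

Holding black-pass and red-clearance grants L16 (Rule 5).
Holding red-clearance, L16, and black-pass grants gold-permit (Rule 9).
Holding gold-permit, black-pass, and L16 grants violet-clearance (Rule 7).
Holding black-pass, violet-clearance, and red-clearance grants L2 (Rule 1).
L32 would need L2 and C14 (Rule 10), but C14 is never granted. C14 would need C11 (Rule 8), but C11 is never granted.

L2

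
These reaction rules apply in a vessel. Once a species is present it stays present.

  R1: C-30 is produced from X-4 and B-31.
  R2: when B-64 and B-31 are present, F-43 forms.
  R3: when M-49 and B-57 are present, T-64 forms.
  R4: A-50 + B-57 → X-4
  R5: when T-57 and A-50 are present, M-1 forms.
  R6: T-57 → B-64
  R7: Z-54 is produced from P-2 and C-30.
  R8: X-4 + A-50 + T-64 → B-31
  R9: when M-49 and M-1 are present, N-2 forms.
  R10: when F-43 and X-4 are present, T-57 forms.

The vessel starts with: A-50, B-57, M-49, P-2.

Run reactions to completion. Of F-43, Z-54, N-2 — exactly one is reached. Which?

Z-54

M-49 and B-57 present → T-64 forms (R3).
A-50 and B-57 present → X-4 forms (R4).
X-4, A-50, and T-64 present → B-31 forms (R8).
X-4 and B-31 present → C-30 forms (R1).
P-2 and C-30 present → Z-54 forms (R7).
F-43 would need B-64 and B-31 (R2), but B-64 never forms. N-2 would need M-49 and M-1 (R9), but M-1 never forms.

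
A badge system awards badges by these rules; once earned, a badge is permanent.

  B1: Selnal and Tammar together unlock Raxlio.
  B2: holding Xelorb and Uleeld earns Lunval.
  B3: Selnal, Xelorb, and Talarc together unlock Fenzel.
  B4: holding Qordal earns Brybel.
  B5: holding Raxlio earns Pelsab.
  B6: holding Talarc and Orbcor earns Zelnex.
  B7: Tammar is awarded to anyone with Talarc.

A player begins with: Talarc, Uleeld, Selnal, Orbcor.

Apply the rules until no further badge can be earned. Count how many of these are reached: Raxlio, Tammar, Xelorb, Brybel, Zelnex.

With Talarc and Orbcor, Zelnex is earned (B6).
With Talarc, Tammar is earned (B7).
With Selnal and Tammar, Raxlio is earned (B1).
Raxlio: reached.
Tammar: reached.
No rule produces Xelorb, and it is not given.
Brybel would need Qordal (B4), but Qordal is never earned.
Zelnex: reached.
Reached: Raxlio, Tammar, and Zelnex — 3 of the 5.

3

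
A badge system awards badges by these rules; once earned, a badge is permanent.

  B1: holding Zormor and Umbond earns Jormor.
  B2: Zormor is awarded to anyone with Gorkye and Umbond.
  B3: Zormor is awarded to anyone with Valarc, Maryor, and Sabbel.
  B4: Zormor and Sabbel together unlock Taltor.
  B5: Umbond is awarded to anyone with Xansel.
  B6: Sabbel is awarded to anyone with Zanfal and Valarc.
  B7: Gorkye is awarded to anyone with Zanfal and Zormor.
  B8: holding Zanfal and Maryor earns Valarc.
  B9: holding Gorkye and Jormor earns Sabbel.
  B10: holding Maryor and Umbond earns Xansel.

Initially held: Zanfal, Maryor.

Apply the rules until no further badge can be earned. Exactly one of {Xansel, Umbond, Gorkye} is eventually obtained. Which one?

Gorkye

With Zanfal and Maryor, Valarc is earned (B8).
With Zanfal and Valarc, Sabbel is earned (B6).
With Valarc, Maryor, and Sabbel, Zormor is earned (B3).
With Zanfal and Zormor, Gorkye is earned (B7).
Xansel would need Maryor and Umbond (B10), but Umbond is never earned. Umbond would need Xansel (B5), but Xansel is never earned.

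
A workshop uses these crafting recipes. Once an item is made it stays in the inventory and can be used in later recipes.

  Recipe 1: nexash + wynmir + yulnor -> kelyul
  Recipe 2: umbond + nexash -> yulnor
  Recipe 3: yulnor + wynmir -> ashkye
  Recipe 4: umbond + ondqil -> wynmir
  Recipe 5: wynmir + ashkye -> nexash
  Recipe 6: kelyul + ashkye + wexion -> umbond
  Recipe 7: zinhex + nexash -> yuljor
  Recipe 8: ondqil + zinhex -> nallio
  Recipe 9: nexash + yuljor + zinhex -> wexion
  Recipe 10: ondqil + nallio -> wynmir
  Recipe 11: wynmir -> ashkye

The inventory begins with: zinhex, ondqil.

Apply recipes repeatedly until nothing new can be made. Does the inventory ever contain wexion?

Using Recipe 8, ondqil and zinhex make nallio.
ondqil + nallio -> wynmir (Recipe 10).
Using Recipe 11, wynmir makes ashkye.
Using Recipe 5, wynmir and ashkye make nexash.
zinhex + nexash -> yuljor (Recipe 7).
Using Recipe 9, nexash, yuljor, and zinhex make wexion.

Yes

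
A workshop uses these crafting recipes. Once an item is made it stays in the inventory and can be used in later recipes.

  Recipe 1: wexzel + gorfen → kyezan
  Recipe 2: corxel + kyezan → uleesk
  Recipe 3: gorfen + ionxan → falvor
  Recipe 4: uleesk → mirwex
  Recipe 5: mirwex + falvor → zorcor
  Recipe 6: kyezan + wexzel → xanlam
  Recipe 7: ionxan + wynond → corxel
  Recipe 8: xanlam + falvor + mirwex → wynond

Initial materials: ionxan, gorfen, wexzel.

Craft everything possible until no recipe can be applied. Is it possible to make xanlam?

wexzel + gorfen → kyezan (Recipe 1).
kyezan + wexzel → xanlam (Recipe 6).

Yes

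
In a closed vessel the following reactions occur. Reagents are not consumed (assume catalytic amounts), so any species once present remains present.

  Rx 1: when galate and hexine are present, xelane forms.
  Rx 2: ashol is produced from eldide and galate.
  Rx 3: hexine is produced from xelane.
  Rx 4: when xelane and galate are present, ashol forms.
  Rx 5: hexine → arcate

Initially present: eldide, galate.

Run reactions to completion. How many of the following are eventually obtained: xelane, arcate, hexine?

xelane would need galate and hexine (Rx 1), but hexine never forms.
arcate would need hexine (Rx 5), but hexine never forms.
hexine would need xelane (Rx 3), but xelane never forms.
None of the 3 are reached.

0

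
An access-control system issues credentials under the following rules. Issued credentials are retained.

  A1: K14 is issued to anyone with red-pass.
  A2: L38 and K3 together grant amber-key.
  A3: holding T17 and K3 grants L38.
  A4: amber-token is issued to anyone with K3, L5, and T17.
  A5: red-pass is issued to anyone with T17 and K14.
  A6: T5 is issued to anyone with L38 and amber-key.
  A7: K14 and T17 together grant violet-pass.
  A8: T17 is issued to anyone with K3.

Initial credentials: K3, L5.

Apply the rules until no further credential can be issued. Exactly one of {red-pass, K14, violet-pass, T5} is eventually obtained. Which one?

Holding K3 grants T17 (A8).
Holding T17 and K3 grants L38 (A3).
Holding L38 and K3 grants amber-key (A2).
Holding L38 and amber-key grants T5 (A6).
red-pass would need T17 and K14 (A5), but K14 is never granted. K14 would need red-pass (A1), but red-pass is never granted. violet-pass would need K14 and T17 (A7), but K14 is never granted.

T5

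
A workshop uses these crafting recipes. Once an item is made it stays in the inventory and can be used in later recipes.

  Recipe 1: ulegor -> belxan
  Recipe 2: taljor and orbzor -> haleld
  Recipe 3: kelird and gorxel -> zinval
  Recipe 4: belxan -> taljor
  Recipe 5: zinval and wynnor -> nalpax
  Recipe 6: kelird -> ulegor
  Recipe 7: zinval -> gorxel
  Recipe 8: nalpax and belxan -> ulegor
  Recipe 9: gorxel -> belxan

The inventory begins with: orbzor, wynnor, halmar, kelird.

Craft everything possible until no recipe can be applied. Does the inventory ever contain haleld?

Using Recipe 6, kelird makes ulegor.
Using Recipe 1, ulegor makes belxan.
Using Recipe 4, belxan makes taljor.
Using Recipe 2, taljor and orbzor make haleld.

Yes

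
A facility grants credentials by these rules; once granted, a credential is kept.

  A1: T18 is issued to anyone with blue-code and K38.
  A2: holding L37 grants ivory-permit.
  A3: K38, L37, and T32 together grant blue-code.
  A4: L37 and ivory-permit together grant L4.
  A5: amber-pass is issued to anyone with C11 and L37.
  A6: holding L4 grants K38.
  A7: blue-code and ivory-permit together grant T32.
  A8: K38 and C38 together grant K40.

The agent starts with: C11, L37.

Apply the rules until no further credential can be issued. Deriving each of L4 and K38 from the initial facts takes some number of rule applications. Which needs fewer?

L4: Holding L37 grants ivory-permit (A2). Holding L37 and ivory-permit grants L4 (A4). [2 rule applications]
K38: Holding L37 grants ivory-permit (A2). Holding L37 and ivory-permit grants L4 (A4). Holding L4 grants K38 (A6). [3 rule applications]
L4 needs fewer.

L4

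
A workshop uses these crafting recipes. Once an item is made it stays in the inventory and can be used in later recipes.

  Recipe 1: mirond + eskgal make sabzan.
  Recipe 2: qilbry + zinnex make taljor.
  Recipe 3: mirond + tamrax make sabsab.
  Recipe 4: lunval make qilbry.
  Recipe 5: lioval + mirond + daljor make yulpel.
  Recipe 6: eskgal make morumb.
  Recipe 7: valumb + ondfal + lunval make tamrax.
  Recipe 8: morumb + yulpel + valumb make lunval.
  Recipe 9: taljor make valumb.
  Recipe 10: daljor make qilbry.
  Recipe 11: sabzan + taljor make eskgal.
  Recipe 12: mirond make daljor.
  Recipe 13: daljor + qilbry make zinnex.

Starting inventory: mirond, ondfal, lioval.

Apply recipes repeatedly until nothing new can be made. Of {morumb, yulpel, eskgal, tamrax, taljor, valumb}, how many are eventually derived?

Using Recipe 12, mirond makes daljor.
lioval + mirond + daljor → yulpel (Recipe 5).
Using Recipe 10, daljor makes qilbry.
daljor + qilbry → zinnex (Recipe 13).
Using Recipe 2, qilbry and zinnex make taljor.
Using Recipe 9, taljor makes valumb.
morumb would need eskgal (Recipe 6), but eskgal is never obtained.
yulpel: reached.
eskgal would need sabzan and taljor (Recipe 11), but sabzan is never obtained.
tamrax would need valumb, ondfal, and lunval (Recipe 7), but lunval is never obtained.
taljor: reached.
valumb: reached.
Reached: yulpel, taljor, and valumb — 3 of the 6.

3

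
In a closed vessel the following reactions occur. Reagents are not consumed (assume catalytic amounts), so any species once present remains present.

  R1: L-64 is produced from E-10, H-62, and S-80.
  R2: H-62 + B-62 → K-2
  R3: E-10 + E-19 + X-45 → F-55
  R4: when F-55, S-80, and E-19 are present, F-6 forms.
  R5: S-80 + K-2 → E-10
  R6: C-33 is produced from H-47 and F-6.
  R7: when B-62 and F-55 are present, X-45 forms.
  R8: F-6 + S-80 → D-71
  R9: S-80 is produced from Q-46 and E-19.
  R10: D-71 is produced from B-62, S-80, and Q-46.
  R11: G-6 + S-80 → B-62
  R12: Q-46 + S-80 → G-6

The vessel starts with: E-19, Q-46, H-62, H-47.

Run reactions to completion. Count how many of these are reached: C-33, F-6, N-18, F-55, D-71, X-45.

Q-46 and E-19 present → S-80 forms (R9).
Q-46 and S-80 present → G-6 forms (R12).
G-6 and S-80 present → B-62 forms (R11).
B-62, S-80, and Q-46 present → D-71 forms (R10).
C-33 would need H-47 and F-6 (R6), but F-6 never forms.
F-6 would need F-55, S-80, and E-19 (R4), but F-55 never forms.
No rule produces N-18, and it is not given.
F-55 would need E-10, E-19, and X-45 (R3), but X-45 never forms.
D-71: reached.
X-45 would need B-62 and F-55 (R7), but F-55 never forms.
Reached: D-71 — 1 of the 6.

1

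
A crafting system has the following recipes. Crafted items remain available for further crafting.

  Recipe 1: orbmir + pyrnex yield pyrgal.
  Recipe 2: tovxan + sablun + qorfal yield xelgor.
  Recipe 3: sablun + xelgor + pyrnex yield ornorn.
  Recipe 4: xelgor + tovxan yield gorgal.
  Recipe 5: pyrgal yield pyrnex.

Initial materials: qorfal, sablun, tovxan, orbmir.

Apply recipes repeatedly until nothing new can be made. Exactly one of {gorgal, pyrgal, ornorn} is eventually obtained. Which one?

gorgal

Using Recipe 2, tovxan, sablun, and qorfal make xelgor.
Using Recipe 4, xelgor and tovxan make gorgal.
ornorn would need sablun, xelgor, and pyrnex (Recipe 3), but pyrnex is never obtained. pyrgal would need orbmir and pyrnex (Recipe 1), but pyrnex is never obtained.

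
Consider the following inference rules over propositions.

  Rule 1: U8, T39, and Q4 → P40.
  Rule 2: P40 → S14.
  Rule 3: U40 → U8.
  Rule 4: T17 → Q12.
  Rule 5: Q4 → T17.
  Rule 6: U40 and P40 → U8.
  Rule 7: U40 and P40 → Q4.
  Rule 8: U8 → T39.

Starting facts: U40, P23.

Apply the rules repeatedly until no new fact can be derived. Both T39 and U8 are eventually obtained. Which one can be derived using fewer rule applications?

U8: U40 holds, so U8 follows (Rule 3). [1 rule application]
T39: U40 holds, so U8 follows (Rule 3). From U8, Rule 8 gives T39. [2 rule applications]
U8 needs fewer.

U8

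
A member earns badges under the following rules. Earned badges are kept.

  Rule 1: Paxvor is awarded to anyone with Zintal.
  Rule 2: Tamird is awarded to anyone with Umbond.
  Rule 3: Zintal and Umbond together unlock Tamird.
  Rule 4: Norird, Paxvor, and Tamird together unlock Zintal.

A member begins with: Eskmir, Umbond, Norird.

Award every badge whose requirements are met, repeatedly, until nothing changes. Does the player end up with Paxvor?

Paxvor would need Zintal (Rule 1), but Zintal is never earned.

No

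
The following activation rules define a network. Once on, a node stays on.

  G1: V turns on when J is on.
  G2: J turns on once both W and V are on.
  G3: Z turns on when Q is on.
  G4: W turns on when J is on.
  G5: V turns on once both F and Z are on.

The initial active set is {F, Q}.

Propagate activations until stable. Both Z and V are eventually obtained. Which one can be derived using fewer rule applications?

Z: Q is on, so Z turns on (G3). [1 rule application]
V: Q is on, so Z turns on (G3). F and Z are on, so V turns on (G5). [2 rule applications]
Z needs fewer.

Z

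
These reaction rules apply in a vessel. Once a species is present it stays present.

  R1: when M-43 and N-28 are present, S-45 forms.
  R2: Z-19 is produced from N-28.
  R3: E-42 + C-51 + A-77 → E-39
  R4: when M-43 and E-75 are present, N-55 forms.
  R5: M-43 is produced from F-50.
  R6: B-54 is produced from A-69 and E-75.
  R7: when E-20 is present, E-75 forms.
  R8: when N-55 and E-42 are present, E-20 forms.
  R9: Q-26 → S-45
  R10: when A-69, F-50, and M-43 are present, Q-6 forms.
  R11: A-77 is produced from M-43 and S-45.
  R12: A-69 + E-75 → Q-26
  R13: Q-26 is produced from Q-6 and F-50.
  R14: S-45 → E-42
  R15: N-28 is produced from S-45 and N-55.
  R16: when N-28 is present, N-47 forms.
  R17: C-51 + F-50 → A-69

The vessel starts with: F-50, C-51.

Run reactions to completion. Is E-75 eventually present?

No

E-75 would need E-20 (R7), but E-20 never forms.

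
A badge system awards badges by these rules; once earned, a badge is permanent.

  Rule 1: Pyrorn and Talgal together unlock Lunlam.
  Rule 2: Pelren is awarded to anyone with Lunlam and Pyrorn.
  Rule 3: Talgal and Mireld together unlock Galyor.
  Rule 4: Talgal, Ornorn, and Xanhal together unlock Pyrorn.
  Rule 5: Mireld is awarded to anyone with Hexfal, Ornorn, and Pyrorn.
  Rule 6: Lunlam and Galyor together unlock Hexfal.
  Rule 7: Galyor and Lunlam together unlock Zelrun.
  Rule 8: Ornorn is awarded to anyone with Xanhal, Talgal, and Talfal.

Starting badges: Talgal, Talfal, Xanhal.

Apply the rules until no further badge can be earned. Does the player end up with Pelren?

With Xanhal, Talgal, and Talfal, Ornorn is earned (Rule 8).
With Talgal, Ornorn, and Xanhal, Pyrorn is earned (Rule 4).
With Pyrorn and Talgal, Lunlam is earned (Rule 1).
With Lunlam and Pyrorn, Pelren is earned (Rule 2).

Yes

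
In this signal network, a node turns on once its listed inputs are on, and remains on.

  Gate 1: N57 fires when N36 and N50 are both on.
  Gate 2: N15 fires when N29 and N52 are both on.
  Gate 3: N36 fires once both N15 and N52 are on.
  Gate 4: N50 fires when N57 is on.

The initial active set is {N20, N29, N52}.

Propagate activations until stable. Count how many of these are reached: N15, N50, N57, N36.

Gate 2: N29 and N52 on → N15 on.
N15 and N52 are on, so N36 fires (Gate 3).
N15: reached.
N50 would need N57 (Gate 4), but N57 never turns on.
N57 would need N36 and N50 (Gate 1), but N50 never turns on.
N36: reached.
Reached: N15 and N36 — 2 of the 4.

2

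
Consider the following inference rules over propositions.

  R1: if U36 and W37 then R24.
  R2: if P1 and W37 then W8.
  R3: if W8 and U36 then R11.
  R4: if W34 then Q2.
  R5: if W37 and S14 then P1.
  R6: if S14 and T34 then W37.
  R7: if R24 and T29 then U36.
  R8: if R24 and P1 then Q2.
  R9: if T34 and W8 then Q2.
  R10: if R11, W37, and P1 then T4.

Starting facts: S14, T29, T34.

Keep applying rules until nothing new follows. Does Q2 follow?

Yes

S14 and T34 hold, so W37 follows (R6).
W37 and S14 hold, so P1 follows (R5).
From P1 and W37, R2 gives W8.
T34 and W8 hold, so Q2 follows (R9).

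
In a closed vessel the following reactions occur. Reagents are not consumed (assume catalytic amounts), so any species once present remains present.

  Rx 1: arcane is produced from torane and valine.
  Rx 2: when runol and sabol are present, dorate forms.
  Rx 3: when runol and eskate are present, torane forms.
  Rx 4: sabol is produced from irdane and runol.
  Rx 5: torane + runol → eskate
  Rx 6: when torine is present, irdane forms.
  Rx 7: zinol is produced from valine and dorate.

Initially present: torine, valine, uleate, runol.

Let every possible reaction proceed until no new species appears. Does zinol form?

Yes

torine present → irdane forms (Rx 6).
irdane and runol present → sabol forms (Rx 4).
runol and sabol present → dorate forms (Rx 2).
valine and dorate present → zinol forms (Rx 7).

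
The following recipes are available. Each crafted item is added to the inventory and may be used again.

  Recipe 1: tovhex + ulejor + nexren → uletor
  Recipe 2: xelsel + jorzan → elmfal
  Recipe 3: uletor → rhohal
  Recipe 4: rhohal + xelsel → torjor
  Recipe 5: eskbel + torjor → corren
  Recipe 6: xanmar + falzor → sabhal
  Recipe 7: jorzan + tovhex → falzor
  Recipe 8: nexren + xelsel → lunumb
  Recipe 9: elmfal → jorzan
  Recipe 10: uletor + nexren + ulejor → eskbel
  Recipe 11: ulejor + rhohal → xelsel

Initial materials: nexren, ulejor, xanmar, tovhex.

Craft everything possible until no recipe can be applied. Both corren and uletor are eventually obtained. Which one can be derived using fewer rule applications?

uletor

uletor: Using Recipe 1, tovhex, ulejor, and nexren make uletor. [1 rule application]
corren: tovhex + ulejor + nexren → uletor (Recipe 1). uletor + nexren + ulejor → eskbel (Recipe 10). uletor → rhohal (Recipe 3). Using Recipe 11, ulejor and rhohal make xelsel. rhohal + xelsel → torjor (Recipe 4). eskbel + torjor → corren (Recipe 5). [6 rule applications]
uletor needs fewer.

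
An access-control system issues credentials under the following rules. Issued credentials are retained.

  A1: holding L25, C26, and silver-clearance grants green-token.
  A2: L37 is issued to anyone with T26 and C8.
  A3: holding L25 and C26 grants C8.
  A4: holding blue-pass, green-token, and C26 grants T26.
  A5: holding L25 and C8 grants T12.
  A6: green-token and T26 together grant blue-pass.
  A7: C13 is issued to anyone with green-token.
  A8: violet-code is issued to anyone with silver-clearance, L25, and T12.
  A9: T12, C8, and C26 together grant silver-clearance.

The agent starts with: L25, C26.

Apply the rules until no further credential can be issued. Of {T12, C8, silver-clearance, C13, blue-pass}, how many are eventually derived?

4

Holding L25 and C26 grants C8 (A3).
Holding L25 and C8 grants T12 (A5).
Holding T12, C8, and C26 grants silver-clearance (A9).
Holding L25, C26, and silver-clearance grants green-token (A1).
Holding green-token grants C13 (A7).
T12: reached.
C8: reached.
silver-clearance: reached.
C13: reached.
blue-pass would need green-token and T26 (A6), but T26 is never granted.
Reached: T12, C8, silver-clearance, and C13 — 4 of the 5.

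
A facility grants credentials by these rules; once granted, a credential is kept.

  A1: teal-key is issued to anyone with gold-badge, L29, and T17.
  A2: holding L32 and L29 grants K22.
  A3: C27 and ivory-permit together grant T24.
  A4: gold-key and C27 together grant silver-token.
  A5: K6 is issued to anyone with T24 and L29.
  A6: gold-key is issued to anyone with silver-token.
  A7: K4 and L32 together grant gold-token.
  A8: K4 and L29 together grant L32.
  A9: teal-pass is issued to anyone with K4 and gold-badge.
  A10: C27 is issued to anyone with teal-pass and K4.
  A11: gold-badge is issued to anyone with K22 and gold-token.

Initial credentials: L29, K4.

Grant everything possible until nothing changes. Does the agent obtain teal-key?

No

teal-key would need gold-badge, L29, and T17 (A1), but T17 is never granted.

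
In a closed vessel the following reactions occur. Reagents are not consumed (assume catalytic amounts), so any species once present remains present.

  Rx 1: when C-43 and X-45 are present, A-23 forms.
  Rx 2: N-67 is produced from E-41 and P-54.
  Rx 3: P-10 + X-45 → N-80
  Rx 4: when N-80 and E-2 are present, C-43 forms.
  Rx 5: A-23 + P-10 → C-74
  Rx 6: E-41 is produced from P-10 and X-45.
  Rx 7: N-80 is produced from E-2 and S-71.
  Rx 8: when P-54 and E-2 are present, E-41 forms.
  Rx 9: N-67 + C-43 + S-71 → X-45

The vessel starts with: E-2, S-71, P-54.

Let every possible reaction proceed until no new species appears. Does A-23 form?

Yes

P-54 and E-2 present → E-41 forms (Rx 8).
E-2 and S-71 present → N-80 forms (Rx 7).
E-41 and P-54 present → N-67 forms (Rx 2).
N-80 and E-2 present → C-43 forms (Rx 4).
N-67, C-43, and S-71 present → X-45 forms (Rx 9).
C-43 and X-45 present → A-23 forms (Rx 1).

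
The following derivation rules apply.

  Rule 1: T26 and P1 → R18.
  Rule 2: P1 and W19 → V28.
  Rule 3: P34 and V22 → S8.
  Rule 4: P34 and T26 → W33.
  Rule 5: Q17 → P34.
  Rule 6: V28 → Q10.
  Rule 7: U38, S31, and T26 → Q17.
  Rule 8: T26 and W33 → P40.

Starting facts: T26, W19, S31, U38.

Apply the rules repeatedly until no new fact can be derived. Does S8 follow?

S8 would need P34 and V22 (Rule 3), but V22 is never established.

No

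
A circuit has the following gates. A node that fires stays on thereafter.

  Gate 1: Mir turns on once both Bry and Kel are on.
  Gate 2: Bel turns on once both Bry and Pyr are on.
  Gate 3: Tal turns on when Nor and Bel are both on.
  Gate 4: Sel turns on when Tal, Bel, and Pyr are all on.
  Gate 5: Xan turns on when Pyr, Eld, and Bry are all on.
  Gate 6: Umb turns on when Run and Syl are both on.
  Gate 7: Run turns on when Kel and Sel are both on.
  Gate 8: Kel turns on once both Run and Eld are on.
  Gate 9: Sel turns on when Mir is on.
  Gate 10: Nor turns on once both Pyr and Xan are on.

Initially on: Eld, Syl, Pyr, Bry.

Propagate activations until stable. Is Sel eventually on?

Yes

Bry and Pyr are on, so Bel turns on (Gate 2).
Gate 5: Pyr, Eld, and Bry on → Xan on.
Gate 10: Pyr and Xan on → Nor on.
Gate 3: Nor and Bel on → Tal on.
Tal, Bel, and Pyr are on, so Sel turns on (Gate 4).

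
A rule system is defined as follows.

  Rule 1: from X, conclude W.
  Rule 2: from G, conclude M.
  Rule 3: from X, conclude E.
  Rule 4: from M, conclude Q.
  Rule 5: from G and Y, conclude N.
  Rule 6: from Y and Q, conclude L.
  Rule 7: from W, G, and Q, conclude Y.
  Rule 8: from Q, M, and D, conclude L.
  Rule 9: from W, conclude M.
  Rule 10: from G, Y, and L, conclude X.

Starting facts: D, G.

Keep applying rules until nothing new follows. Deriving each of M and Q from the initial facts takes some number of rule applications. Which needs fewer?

M

M: G holds, so M follows (Rule 2). [1 rule application]
Q: G holds, so M follows (Rule 2). From M, Rule 4 gives Q. [2 rule applications]
M needs fewer.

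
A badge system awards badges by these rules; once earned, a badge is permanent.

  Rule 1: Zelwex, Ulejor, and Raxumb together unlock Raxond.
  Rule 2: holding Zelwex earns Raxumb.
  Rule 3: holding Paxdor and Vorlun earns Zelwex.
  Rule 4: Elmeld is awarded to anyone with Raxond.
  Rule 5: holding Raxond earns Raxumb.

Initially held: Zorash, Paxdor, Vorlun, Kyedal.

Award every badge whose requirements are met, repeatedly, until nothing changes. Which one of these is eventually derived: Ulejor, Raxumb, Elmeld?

With Paxdor and Vorlun, Zelwex is earned (Rule 3).
With Zelwex, Raxumb is earned (Rule 2).
Elmeld would need Raxond (Rule 4), but Raxond is never earned. No rule produces Ulejor, and it is not given.

Raxumb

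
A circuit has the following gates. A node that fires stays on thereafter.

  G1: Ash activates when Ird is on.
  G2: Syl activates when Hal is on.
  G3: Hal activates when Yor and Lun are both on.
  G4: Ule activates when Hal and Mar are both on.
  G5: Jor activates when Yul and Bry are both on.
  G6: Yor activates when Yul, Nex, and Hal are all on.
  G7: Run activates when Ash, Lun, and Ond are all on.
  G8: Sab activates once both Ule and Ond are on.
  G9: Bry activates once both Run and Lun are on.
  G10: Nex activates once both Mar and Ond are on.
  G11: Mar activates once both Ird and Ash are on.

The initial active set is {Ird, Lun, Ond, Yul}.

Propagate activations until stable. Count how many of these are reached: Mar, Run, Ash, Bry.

G1: Ird on → Ash on.
Ash, Lun, and Ond are on, so Run activates (G7).
G11: Ird and Ash on → Mar on.
Run and Lun are on, so Bry activates (G9).
Mar: reached.
Run: reached.
Ash: reached.
Bry: reached.
All 4 are reached.

4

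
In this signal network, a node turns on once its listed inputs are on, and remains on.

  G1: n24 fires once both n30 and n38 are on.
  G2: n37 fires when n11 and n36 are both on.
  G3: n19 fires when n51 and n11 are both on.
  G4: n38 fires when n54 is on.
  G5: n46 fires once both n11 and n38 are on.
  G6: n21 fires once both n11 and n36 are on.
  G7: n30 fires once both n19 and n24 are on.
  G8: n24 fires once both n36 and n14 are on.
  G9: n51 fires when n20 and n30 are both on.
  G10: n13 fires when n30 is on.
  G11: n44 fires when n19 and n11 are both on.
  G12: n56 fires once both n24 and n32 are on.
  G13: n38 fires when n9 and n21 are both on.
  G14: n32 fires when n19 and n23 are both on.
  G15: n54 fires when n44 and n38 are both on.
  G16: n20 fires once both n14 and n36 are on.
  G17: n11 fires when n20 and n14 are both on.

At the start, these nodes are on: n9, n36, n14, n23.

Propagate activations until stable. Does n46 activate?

n14 and n36 are on, so n20 fires (G16).
G17: n20 and n14 on → n11 on.
n11 and n36 are on, so n21 fires (G6).
n9 and n21 are on, so n38 fires (G13).
n11 and n38 are on, so n46 fires (G5).

Yes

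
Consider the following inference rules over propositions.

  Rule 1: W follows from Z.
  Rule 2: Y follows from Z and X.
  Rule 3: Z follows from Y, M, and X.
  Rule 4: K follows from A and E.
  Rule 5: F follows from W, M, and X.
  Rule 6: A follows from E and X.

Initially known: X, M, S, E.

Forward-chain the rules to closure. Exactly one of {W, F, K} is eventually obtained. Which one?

From E and X, Rule 6 gives A.
A and E hold, so K follows (Rule 4).
F would need W, M, and X (Rule 5), but W is never established. W would need Z (Rule 1), but Z is never established.

K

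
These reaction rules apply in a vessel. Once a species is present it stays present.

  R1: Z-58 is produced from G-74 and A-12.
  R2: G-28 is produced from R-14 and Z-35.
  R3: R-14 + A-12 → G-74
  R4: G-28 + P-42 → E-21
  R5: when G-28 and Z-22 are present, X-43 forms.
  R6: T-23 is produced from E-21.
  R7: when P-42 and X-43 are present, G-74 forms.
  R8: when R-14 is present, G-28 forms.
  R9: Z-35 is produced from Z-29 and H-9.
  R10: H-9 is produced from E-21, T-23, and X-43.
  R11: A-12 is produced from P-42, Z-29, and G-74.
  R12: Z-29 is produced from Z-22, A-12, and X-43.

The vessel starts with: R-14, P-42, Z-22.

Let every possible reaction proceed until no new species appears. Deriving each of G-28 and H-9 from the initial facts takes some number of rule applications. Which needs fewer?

G-28

G-28: R-14 present → G-28 forms (R8). [1 rule application]
H-9: R-14 present → G-28 forms (R8). G-28 and Z-22 present → X-43 forms (R5). G-28 and P-42 present → E-21 forms (R4). E-21 present → T-23 forms (R6). E-21, T-23, and X-43 present → H-9 forms (R10). [5 rule applications]
G-28 needs fewer.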